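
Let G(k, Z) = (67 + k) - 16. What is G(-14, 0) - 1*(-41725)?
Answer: 41762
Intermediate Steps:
G(k, Z) = 51 + k
G(-14, 0) - 1*(-41725) = (51 - 14) - 1*(-41725) = 37 + 41725 = 41762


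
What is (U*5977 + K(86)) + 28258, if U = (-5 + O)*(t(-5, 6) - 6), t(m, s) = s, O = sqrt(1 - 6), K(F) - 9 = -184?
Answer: 28083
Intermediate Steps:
K(F) = -175 (K(F) = 9 - 184 = -175)
O = I*sqrt(5) (O = sqrt(-5) = I*sqrt(5) ≈ 2.2361*I)
U = 0 (U = (-5 + I*sqrt(5))*(6 - 6) = (-5 + I*sqrt(5))*0 = 0)
(U*5977 + K(86)) + 28258 = (0*5977 - 175) + 28258 = (0 - 175) + 28258 = -175 + 28258 = 28083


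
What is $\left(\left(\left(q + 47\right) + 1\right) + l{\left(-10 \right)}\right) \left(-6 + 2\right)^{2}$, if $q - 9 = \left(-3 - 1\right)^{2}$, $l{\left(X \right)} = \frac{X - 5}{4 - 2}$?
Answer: $1048$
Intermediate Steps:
$l{\left(X \right)} = - \frac{5}{2} + \frac{X}{2}$ ($l{\left(X \right)} = \frac{-5 + X}{2} = \left(-5 + X\right) \frac{1}{2} = - \frac{5}{2} + \frac{X}{2}$)
$q = 25$ ($q = 9 + \left(-3 - 1\right)^{2} = 9 + \left(-4\right)^{2} = 9 + 16 = 25$)
$\left(\left(\left(q + 47\right) + 1\right) + l{\left(-10 \right)}\right) \left(-6 + 2\right)^{2} = \left(\left(\left(25 + 47\right) + 1\right) + \left(- \frac{5}{2} + \frac{1}{2} \left(-10\right)\right)\right) \left(-6 + 2\right)^{2} = \left(\left(72 + 1\right) - \frac{15}{2}\right) \left(-4\right)^{2} = \left(73 - \frac{15}{2}\right) 16 = \frac{131}{2} \cdot 16 = 1048$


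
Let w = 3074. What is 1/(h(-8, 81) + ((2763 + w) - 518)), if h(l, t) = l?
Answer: 1/5311 ≈ 0.00018829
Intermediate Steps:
1/(h(-8, 81) + ((2763 + w) - 518)) = 1/(-8 + ((2763 + 3074) - 518)) = 1/(-8 + (5837 - 518)) = 1/(-8 + 5319) = 1/5311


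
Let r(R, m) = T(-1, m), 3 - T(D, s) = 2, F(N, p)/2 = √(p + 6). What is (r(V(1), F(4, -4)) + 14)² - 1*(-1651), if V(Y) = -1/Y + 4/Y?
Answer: 1876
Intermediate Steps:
F(N, p) = 2*√(6 + p) (F(N, p) = 2*√(p + 6) = 2*√(6 + p))
T(D, s) = 1 (T(D, s) = 3 - 1*2 = 3 - 2 = 1)
V(Y) = 3/Y
r(R, m) = 1
(r(V(1), F(4, -4)) + 14)² - 1*(-1651) = (1 + 14)² - 1*(-1651) = 15² + 1651 = 225 + 1651 = 1876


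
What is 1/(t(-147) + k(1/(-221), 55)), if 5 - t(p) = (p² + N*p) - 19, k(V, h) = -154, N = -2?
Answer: -1/22033 ≈ -4.5386e-5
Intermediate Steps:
t(p) = 24 - p² + 2*p (t(p) = 5 - ((p² - 2*p) - 19) = 5 - (-19 + p² - 2*p) = 5 + (19 - p² + 2*p) = 24 - p² + 2*p)
1/(t(-147) + k(1/(-221), 55)) = 1/((24 - 1*(-147)² + 2*(-147)) - 154) = 1/((24 - 1*21609 - 294) - 154) = 1/((24 - 21609 - 294) - 154) = 1/(-21879 - 154) = 1/(-22033) = -1/22033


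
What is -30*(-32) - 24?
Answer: 936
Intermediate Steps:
-30*(-32) - 24 = 960 - 24 = 936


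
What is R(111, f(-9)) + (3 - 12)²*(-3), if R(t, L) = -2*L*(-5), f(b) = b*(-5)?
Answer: 207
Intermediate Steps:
f(b) = -5*b
R(t, L) = 10*L
R(111, f(-9)) + (3 - 12)²*(-3) = 10*(-5*(-9)) + (3 - 12)²*(-3) = 10*45 + (-9)²*(-3) = 450 + 81*(-3) = 450 - 243 = 207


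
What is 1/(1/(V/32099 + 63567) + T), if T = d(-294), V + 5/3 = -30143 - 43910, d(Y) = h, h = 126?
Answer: 6121089235/771257339907 ≈ 0.0079365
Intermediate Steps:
d(Y) = 126
V = -222164/3 (V = -5/3 + (-30143 - 43910) = -5/3 - 74053 = -222164/3 ≈ -74055.)
T = 126
1/(1/(V/32099 + 63567) + T) = 1/(1/(-222164/3/32099 + 63567) + 126) = 1/(1/(-222164/3*1/32099 + 63567) + 126) = 1/(1/(-222164/96297 + 63567) + 126) = 1/(1/(6121089235/96297) + 126) = 1/(96297/6121089235 + 126) = 1/(771257339907/6121089235) = 6121089235/771257339907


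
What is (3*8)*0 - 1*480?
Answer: -480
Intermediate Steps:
(3*8)*0 - 1*480 = 24*0 - 480 = 0 - 480 = -480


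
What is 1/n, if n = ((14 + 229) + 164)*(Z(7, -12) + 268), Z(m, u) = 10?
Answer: 1/113146 ≈ 8.8381e-6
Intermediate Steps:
n = 113146 (n = ((14 + 229) + 164)*(10 + 268) = (243 + 164)*278 = 407*278 = 113146)
1/n = 1/113146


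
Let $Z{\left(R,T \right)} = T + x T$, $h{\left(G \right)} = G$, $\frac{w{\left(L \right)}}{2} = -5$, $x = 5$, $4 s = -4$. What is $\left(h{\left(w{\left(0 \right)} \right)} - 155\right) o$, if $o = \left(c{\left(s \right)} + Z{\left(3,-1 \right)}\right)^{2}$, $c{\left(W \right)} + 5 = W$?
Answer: $-23760$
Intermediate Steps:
$s = -1$ ($s = \frac{1}{4} \left(-4\right) = -1$)
$w{\left(L \right)} = -10$ ($w{\left(L \right)} = 2 \left(-5\right) = -10$)
$c{\left(W \right)} = -5 + W$
$Z{\left(R,T \right)} = 6 T$ ($Z{\left(R,T \right)} = T + 5 T = 6 T$)
$o = 144$ ($o = \left(\left(-5 - 1\right) + 6 \left(-1\right)\right)^{2} = \left(-6 - 6\right)^{2} = \left(-12\right)^{2} = 144$)
$\left(h{\left(w{\left(0 \right)} \right)} - 155\right) o = \left(-10 - 155\right) 144 = \left(-165\right) 144 = -23760$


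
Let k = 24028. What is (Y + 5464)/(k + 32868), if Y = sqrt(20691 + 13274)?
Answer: 683/7112 + sqrt(33965)/56896 ≈ 0.099274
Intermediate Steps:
Y = sqrt(33965) ≈ 184.30
(Y + 5464)/(k + 32868) = (sqrt(33965) + 5464)/(24028 + 32868) = (5464 + sqrt(33965))/56896 = (5464 + sqrt(33965))*(1/56896) = 683/7112 + sqrt(33965)/56896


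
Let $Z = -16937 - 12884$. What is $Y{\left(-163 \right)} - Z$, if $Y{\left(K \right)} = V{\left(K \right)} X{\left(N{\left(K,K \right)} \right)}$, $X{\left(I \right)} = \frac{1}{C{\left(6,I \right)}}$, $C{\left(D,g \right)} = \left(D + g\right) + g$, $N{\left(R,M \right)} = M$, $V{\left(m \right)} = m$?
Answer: $\frac{9542883}{320} \approx 29822.0$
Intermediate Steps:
$C{\left(D,g \right)} = D + 2 g$
$X{\left(I \right)} = \frac{1}{6 + 2 I}$
$Z = -29821$ ($Z = -16937 - 12884 = -29821$)
$Y{\left(K \right)} = \frac{K}{2 \left(3 + K\right)}$ ($Y{\left(K \right)} = K \frac{1}{2 \left(3 + K\right)} = \frac{K}{2 \left(3 + K\right)}$)
$Y{\left(-163 \right)} - Z = \frac{1}{2} \left(-163\right) \frac{1}{3 - 163} - -29821 = \frac{1}{2} \left(-163\right) \frac{1}{-160} + 29821 = \frac{1}{2} \left(-163\right) \left(- \frac{1}{160}\right) + 29821 = \frac{163}{320} + 29821 = \frac{9542883}{320}$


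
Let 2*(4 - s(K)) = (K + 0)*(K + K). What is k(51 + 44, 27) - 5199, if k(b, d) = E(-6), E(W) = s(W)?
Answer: -5231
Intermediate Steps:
s(K) = 4 - K² (s(K) = 4 - (K + 0)*(K + K)/2 = 4 - K*2*K/2 = 4 - K²)
E(W) = 4 - W²
k(b, d) = -32 (k(b, d) = 4 - 1*(-6)² = 4 - 1*36 = 4 - 36 = -32)
k(51 + 44, 27) - 5199 = -32 - 5199 = -5231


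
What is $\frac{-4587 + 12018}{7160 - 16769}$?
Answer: $- \frac{2477}{3203} \approx -0.77334$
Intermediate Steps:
$\frac{-4587 + 12018}{7160 - 16769} = \frac{7431}{7160 - 16769} = \frac{7431}{-9609} = 7431 \left(- \frac{1}{9609}\right) = - \frac{2477}{3203}$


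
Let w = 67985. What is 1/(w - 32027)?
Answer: 1/35958 ≈ 2.7810e-5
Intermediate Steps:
1/(w - 32027) = 1/(67985 - 32027) = 1/35958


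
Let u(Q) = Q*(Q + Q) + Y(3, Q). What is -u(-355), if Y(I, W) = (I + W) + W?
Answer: -251343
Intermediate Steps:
Y(I, W) = I + 2*W
u(Q) = 3 + 2*Q + 2*Q² (u(Q) = Q*(Q + Q) + (3 + 2*Q) = Q*(2*Q) + (3 + 2*Q) = 2*Q² + (3 + 2*Q) = 3 + 2*Q + 2*Q²)
-u(-355) = -(3 + 2*(-355) + 2*(-355)²) = -(3 - 710 + 2*126025) = -(3 - 710 + 252050) = -1*251343 = -251343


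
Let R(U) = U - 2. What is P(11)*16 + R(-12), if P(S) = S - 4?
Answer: 98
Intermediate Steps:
R(U) = -2 + U
P(S) = -4 + S
P(11)*16 + R(-12) = (-4 + 11)*16 + (-2 - 12) = 7*16 - 14 = 112 - 14 = 98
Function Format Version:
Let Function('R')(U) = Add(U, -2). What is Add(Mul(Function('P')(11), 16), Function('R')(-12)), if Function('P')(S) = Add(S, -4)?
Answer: 98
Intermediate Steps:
Function('R')(U) = Add(-2, U)
Function('P')(S) = Add(-4, S)
Add(Mul(Function('P')(11), 16), Function('R')(-12)) = Add(Mul(Add(-4, 11), 16), Add(-2, -12)) = Add(Mul(7, 16), -14) = Add(112, -14) = 98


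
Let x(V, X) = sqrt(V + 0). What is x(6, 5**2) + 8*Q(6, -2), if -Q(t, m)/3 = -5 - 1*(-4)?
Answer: 24 + sqrt(6) ≈ 26.449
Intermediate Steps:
x(V, X) = sqrt(V)
Q(t, m) = 3 (Q(t, m) = -3*(-5 - 1*(-4)) = -3*(-5 + 4) = -3*(-1) = 3)
x(6, 5**2) + 8*Q(6, -2) = sqrt(6) + 8*3 = sqrt(6) + 24 = 24 + sqrt(6)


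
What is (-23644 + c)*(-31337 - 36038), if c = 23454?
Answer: 12801250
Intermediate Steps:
(-23644 + c)*(-31337 - 36038) = (-23644 + 23454)*(-31337 - 36038) = -190*(-67375) = 12801250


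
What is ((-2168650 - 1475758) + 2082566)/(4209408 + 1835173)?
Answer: -1561842/6044581 ≈ -0.25839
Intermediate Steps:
((-2168650 - 1475758) + 2082566)/(4209408 + 1835173) = (-3644408 + 2082566)/6044581 = -1561842*1/6044581 = -1561842/6044581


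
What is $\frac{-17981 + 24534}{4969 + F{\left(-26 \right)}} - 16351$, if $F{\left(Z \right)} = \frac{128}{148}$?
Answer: $- \frac{3006461174}{183885} \approx -16350.0$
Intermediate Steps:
$F{\left(Z \right)} = \frac{32}{37}$ ($F{\left(Z \right)} = 128 \cdot \frac{1}{148} = \frac{32}{37}$)
$\frac{-17981 + 24534}{4969 + F{\left(-26 \right)}} - 16351 = \frac{-17981 + 24534}{4969 + \frac{32}{37}} - 16351 = \frac{6553}{\frac{183885}{37}} - 16351 = 6553 \cdot \frac{37}{183885} - 16351 = \frac{242461}{183885} - 16351 = - \frac{3006461174}{183885}$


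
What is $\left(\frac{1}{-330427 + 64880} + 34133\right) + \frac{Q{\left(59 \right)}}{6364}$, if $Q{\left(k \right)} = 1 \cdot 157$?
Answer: $\frac{57682801523879}{1689941108} \approx 34133.0$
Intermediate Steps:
$Q{\left(k \right)} = 157$
$\left(\frac{1}{-330427 + 64880} + 34133\right) + \frac{Q{\left(59 \right)}}{6364} = \left(\frac{1}{-330427 + 64880} + 34133\right) + \frac{157}{6364} = \left(\frac{1}{-265547} + 34133\right) + 157 \cdot \frac{1}{6364} = \left(- \frac{1}{265547} + 34133\right) + \frac{157}{6364} = \frac{9063915750}{265547} + \frac{157}{6364} = \frac{57682801523879}{1689941108}$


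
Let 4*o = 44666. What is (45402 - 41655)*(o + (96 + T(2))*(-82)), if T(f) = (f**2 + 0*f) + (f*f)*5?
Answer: 9940791/2 ≈ 4.9704e+6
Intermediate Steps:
o = 22333/2 (o = (1/4)*44666 = 22333/2 ≈ 11167.)
T(f) = 6*f**2 (T(f) = (f**2 + 0) + f**2*5 = f**2 + 5*f**2 = 6*f**2)
(45402 - 41655)*(o + (96 + T(2))*(-82)) = (45402 - 41655)*(22333/2 + (96 + 6*2**2)*(-82)) = 3747*(22333/2 + (96 + 6*4)*(-82)) = 3747*(22333/2 + (96 + 24)*(-82)) = 3747*(22333/2 + 120*(-82)) = 3747*(22333/2 - 9840) = 3747*(2653/2) = 9940791/2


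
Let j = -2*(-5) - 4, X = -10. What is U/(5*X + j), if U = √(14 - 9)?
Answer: -√5/44 ≈ -0.050820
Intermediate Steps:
j = 6 (j = 10 - 4 = 6)
U = √5 ≈ 2.2361
U/(5*X + j) = √5/(5*(-10) + 6) = √5/(-50 + 6) = √5/(-44) = -√5/44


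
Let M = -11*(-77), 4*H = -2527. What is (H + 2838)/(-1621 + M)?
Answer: -8825/3096 ≈ -2.8505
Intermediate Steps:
H = -2527/4 (H = (¼)*(-2527) = -2527/4 ≈ -631.75)
M = 847
(H + 2838)/(-1621 + M) = (-2527/4 + 2838)/(-1621 + 847) = (8825/4)/(-774) = (8825/4)*(-1/774) = -8825/3096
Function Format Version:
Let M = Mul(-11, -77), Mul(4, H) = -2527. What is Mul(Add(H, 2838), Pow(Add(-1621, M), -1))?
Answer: Rational(-8825, 3096) ≈ -2.8505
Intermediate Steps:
H = Rational(-2527, 4) (H = Mul(Rational(1, 4), -2527) = Rational(-2527, 4) ≈ -631.75)
M = 847
Mul(Add(H, 2838), Pow(Add(-1621, M), -1)) = Mul(Add(Rational(-2527, 4), 2838), Pow(Add(-1621, 847), -1)) = Mul(Rational(8825, 4), Pow(-774, -1)) = Mul(Rational(8825, 4), Rational(-1, 774)) = Rational(-8825, 3096)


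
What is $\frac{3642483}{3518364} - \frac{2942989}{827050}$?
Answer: $- \frac{10282900539}{4075438300} \approx -2.5231$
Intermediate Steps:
$\frac{3642483}{3518364} - \frac{2942989}{827050} = 3642483 \cdot \frac{1}{3518364} - \frac{24731}{6950} = \frac{1214161}{1172788} - \frac{24731}{6950} = - \frac{10282900539}{4075438300}$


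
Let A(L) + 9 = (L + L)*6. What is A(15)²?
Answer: 29241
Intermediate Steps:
A(L) = -9 + 12*L (A(L) = -9 + (L + L)*6 = -9 + (2*L)*6 = -9 + 12*L)
A(15)² = (-9 + 12*15)² = (-9 + 180)² = 171² = 29241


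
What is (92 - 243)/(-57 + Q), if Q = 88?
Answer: -151/31 ≈ -4.8710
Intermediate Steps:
(92 - 243)/(-57 + Q) = (92 - 243)/(-57 + 88) = -151/31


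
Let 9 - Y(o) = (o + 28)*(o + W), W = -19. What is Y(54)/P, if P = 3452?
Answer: -2861/3452 ≈ -0.82879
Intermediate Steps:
Y(o) = 9 - (-19 + o)*(28 + o) (Y(o) = 9 - (o + 28)*(o - 19) = 9 - (28 + o)*(-19 + o) = 9 - (-19 + o)*(28 + o))
Y(54)/P = (541 - 1*54**2 - 9*54)/3452 = (541 - 1*2916 - 486)*(1/3452) = (541 - 2916 - 486)*(1/3452) = -2861*1/3452 = -2861/3452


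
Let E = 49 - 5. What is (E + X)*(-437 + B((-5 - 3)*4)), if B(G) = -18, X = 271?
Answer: -143325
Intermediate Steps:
E = 44 (E = 49 - 1*5 = 49 - 5 = 44)
(E + X)*(-437 + B((-5 - 3)*4)) = (44 + 271)*(-437 - 18) = 315*(-455) = -143325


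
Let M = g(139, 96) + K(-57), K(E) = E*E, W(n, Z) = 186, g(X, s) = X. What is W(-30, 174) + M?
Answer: 3574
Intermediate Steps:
K(E) = E²
M = 3388 (M = 139 + (-57)² = 139 + 3249 = 3388)
W(-30, 174) + M = 186 + 3388 = 3574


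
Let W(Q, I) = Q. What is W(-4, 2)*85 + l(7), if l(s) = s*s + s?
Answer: -284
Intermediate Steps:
l(s) = s + s**2 (l(s) = s**2 + s = s + s**2)
W(-4, 2)*85 + l(7) = -4*85 + 7*(1 + 7) = -340 + 7*8 = -340 + 56 = -284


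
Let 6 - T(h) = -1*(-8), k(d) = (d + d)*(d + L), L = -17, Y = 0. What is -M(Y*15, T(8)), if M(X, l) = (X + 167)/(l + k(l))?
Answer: -167/74 ≈ -2.2568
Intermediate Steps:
k(d) = 2*d*(-17 + d) (k(d) = (d + d)*(d - 17) = (2*d)*(-17 + d) = 2*d*(-17 + d))
T(h) = -2 (T(h) = 6 - (-1)*(-8) = 6 - 1*8 = 6 - 8 = -2)
M(X, l) = (167 + X)/(l + 2*l*(-17 + l)) (M(X, l) = (X + 167)/(l + 2*l*(-17 + l)) = (167 + X)/(l + 2*l*(-17 + l)))
-M(Y*15, T(8)) = -(167 + 0*15)/((-2)*(-33 + 2*(-2))) = -(-1)*(167 + 0)/(2*(-33 - 4)) = -(-1)*167/(2*(-37)) = -(-1)*(-1)*167/(2*37) = -1*167/74 = -167/74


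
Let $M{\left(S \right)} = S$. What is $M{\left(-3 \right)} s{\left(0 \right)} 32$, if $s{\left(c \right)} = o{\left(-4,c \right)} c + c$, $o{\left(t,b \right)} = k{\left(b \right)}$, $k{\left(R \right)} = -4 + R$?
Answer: $0$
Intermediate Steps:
$o{\left(t,b \right)} = -4 + b$
$s{\left(c \right)} = c + c \left(-4 + c\right)$ ($s{\left(c \right)} = \left(-4 + c\right) c + c = c \left(-4 + c\right) + c = c + c \left(-4 + c\right)$)
$M{\left(-3 \right)} s{\left(0 \right)} 32 = - 3 \cdot 0 \left(-3 + 0\right) 32 = - 3 \cdot 0 \left(-3\right) 32 = \left(-3\right) 0 \cdot 32 = 0 \cdot 32 = 0$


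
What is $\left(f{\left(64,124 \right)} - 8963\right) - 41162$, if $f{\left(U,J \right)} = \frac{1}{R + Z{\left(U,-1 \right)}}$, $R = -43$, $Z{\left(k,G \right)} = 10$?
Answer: $- \frac{1654126}{33} \approx -50125.0$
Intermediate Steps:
$f{\left(U,J \right)} = - \frac{1}{33}$ ($f{\left(U,J \right)} = \frac{1}{-43 + 10} = \frac{1}{-33} = - \frac{1}{33}$)
$\left(f{\left(64,124 \right)} - 8963\right) - 41162 = \left(- \frac{1}{33} - 8963\right) - 41162 = - \frac{295780}{33} - 41162 = - \frac{1654126}{33}$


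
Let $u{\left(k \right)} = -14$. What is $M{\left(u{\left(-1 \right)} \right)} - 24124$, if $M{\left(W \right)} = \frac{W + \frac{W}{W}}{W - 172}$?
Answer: $- \frac{4487051}{186} \approx -24124.0$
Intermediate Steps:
$M{\left(W \right)} = \frac{1 + W}{-172 + W}$ ($M{\left(W \right)} = \frac{W + 1}{-172 + W} = \frac{1 + W}{-172 + W}$)
$M{\left(u{\left(-1 \right)} \right)} - 24124 = \frac{1 - 14}{-172 - 14} - 24124 = \frac{1}{-186} \left(-13\right) - 24124 = \left(- \frac{1}{186}\right) \left(-13\right) - 24124 = \frac{13}{186} - 24124 = - \frac{4487051}{186}$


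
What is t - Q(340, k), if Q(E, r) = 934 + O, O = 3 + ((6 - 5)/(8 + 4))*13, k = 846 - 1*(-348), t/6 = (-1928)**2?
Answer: 267625991/12 ≈ 2.2302e+7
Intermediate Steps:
t = 22303104 (t = 6*(-1928)**2 = 6*3717184 = 22303104)
k = 1194 (k = 846 + 348 = 1194)
O = 49/12 (O = 3 + (1/12)*13 = 3 + 13/12 = 49/12 ≈ 4.0833)
Q(E, r) = 11257/12 (Q(E, r) = 934 + 49/12 = 11257/12)
t - Q(340, k) = 22303104 - 1*11257/12 = 22303104 - 11257/12 = 267625991/12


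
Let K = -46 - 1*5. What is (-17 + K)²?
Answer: 4624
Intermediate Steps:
K = -51 (K = -46 - 5 = -51)
(-17 + K)² = (-17 - 51)² = (-68)² = 4624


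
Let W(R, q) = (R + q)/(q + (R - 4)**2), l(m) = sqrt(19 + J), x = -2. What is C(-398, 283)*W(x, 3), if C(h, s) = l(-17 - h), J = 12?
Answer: sqrt(31)/39 ≈ 0.14276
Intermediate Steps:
l(m) = sqrt(31) (l(m) = sqrt(19 + 12) = sqrt(31))
C(h, s) = sqrt(31)
W(R, q) = (R + q)/(q + (-4 + R)**2)
C(-398, 283)*W(x, 3) = sqrt(31)*((-2 + 3)/(3 + (-4 - 2)**2)) = sqrt(31)*(1/(3 + (-6)**2)) = sqrt(31)*(1/(3 + 36)) = sqrt(31)*(1/39) = sqrt(31)/39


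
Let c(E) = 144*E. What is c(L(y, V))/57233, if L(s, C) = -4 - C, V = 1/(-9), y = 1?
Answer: -560/57233 ≈ -0.0097846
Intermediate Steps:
V = -⅑ ≈ -0.11111
c(L(y, V))/57233 = (144*(-4 - 1*(-⅑)))/57233 = (144*(-4 + ⅑))*(1/57233) = (144*(-35/9))*(1/57233) = -560*1/57233 = -560/57233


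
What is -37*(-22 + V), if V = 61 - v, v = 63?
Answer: 888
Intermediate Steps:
V = -2 (V = 61 - 1*63 = 61 - 63 = -2)
-37*(-22 + V) = -37*(-22 - 2) = -37*(-24) = 888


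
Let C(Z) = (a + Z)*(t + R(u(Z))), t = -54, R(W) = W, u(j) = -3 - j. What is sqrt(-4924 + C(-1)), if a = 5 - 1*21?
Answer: 2*I*sqrt(993) ≈ 63.024*I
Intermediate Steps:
a = -16 (a = 5 - 21 = -16)
C(Z) = (-57 - Z)*(-16 + Z) (C(Z) = (-16 + Z)*(-54 + (-3 - Z)) = (-16 + Z)*(-57 - Z) = (-57 - Z)*(-16 + Z))
sqrt(-4924 + C(-1)) = sqrt(-4924 + (912 - 1*(-1)**2 - 41*(-1))) = sqrt(-4924 + (912 - 1*1 + 41)) = sqrt(-4924 + (912 - 1 + 41)) = sqrt(-4924 + 952) = sqrt(-3972) = 2*I*sqrt(993)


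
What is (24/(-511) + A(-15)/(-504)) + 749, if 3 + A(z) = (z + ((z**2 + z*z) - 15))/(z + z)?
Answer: 27556721/36792 ≈ 748.99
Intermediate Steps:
A(z) = -3 + (-15 + z + 2*z**2)/(2*z) (A(z) = -3 + (z + ((z**2 + z*z) - 15))/(z + z) = -3 + (z + ((z**2 + z**2) - 15))/((2*z)) = -3 + (z + (2*z**2 - 15))*(1/(2*z)) = -3 + (z + (-15 + 2*z**2))*(1/(2*z)) = -3 + (-15 + z + 2*z**2)*(1/(2*z)) = -3 + (-15 + z + 2*z**2)/(2*z))
(24/(-511) + A(-15)/(-504)) + 749 = (24/(-511) + (-5/2 - 15 - 15/2/(-15))/(-504)) + 749 = (24*(-1/511) + (-5/2 - 15 - 15/2*(-1/15))*(-1/504)) + 749 = (-24/511 + (-5/2 - 15 + 1/2)*(-1/504)) + 749 = (-24/511 - 17*(-1/504)) + 749 = (-24/511 + 17/504) + 749 = -487/36792 + 749 = 27556721/36792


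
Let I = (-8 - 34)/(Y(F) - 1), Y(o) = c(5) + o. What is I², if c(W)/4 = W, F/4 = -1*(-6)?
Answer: 1764/1849 ≈ 0.95403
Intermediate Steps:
F = 24 (F = 4*(-1*(-6)) = 4*6 = 24)
c(W) = 4*W
Y(o) = 20 + o (Y(o) = 4*5 + o = 20 + o)
I = -42/43 (I = (-8 - 34)/((20 + 24) - 1) = -42/(44 - 1) = -42/43 ≈ -0.97674)
I² = (-42/43)² = 1764/1849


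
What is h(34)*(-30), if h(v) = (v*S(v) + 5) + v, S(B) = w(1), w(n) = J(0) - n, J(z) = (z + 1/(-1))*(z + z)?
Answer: -150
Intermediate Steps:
J(z) = 2*z*(-1 + z) (J(z) = (z - 1)*(2*z) = (-1 + z)*(2*z) = 2*z*(-1 + z))
w(n) = -n (w(n) = 2*0*(-1 + 0) - n = 2*0*(-1) - n = 0 - n = -n)
S(B) = -1 (S(B) = -1*1 = -1)
h(v) = 5 (h(v) = (v*(-1) + 5) + v = (-v + 5) + v = (5 - v) + v = 5)
h(34)*(-30) = 5*(-30) = -150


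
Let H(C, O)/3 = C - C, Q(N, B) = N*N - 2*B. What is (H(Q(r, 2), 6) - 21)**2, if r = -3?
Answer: 441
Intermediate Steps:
Q(N, B) = N**2 - 2*B
H(C, O) = 0 (H(C, O) = 3*(C - C) = 3*0 = 0)
(H(Q(r, 2), 6) - 21)**2 = (0 - 21)**2 = (-21)**2 = 441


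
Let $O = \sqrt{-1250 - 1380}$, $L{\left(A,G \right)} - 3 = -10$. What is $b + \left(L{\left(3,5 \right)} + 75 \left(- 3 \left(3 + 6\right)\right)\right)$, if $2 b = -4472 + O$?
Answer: $-4268 + \frac{i \sqrt{2630}}{2} \approx -4268.0 + 25.642 i$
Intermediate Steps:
$L{\left(A,G \right)} = -7$ ($L{\left(A,G \right)} = 3 - 10 = -7$)
$O = i \sqrt{2630}$ ($O = \sqrt{-2630} = i \sqrt{2630} \approx 51.284 i$)
$b = -2236 + \frac{i \sqrt{2630}}{2}$ ($b = \frac{-4472 + i \sqrt{2630}}{2} = -2236 + \frac{i \sqrt{2630}}{2} \approx -2236.0 + 25.642 i$)
$b + \left(L{\left(3,5 \right)} + 75 \left(- 3 \left(3 + 6\right)\right)\right) = \left(-2236 + \frac{i \sqrt{2630}}{2}\right) + \left(-7 + 75 \left(- 3 \left(3 + 6\right)\right)\right) = \left(-2236 + \frac{i \sqrt{2630}}{2}\right) + \left(-7 + 75 \left(\left(-3\right) 9\right)\right) = \left(-2236 + \frac{i \sqrt{2630}}{2}\right) + \left(-7 + 75 \left(-27\right)\right) = \left(-2236 + \frac{i \sqrt{2630}}{2}\right) - 2032 = -4268 + \frac{i \sqrt{2630}}{2}$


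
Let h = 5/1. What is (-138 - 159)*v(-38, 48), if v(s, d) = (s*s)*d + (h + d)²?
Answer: -21419937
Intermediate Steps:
h = 5 (h = 5*1 = 5)
v(s, d) = (5 + d)² + d*s² (v(s, d) = (s*s)*d + (5 + d)² = s²*d + (5 + d)² = d*s² + (5 + d)² = (5 + d)² + d*s²)
(-138 - 159)*v(-38, 48) = (-138 - 159)*((5 + 48)² + 48*(-38)²) = -297*(53² + 48*1444) = -297*(2809 + 69312) = -297*72121 = -21419937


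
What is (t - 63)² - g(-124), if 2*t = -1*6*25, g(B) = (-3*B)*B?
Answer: 65172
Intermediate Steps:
g(B) = -3*B²
t = -75 (t = (-1*6*25)/2 = (-6*25)/2 = (½)*(-150) = -75)
(t - 63)² - g(-124) = (-75 - 63)² - (-3)*(-124)² = (-138)² - (-3)*15376 = 19044 - 1*(-46128) = 19044 + 46128 = 65172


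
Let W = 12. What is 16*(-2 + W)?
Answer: 160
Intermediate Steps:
16*(-2 + W) = 16*(-2 + 12) = 16*10 = 160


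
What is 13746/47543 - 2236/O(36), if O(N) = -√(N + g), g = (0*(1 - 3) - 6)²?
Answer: 13746/47543 + 559*√2/3 ≈ 263.80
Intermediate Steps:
g = 36 (g = (0*(-2) - 6)² = (0 - 6)² = (-6)² = 36)
O(N) = -√(36 + N) (O(N) = -√(N + 36) = -√(36 + N))
13746/47543 - 2236/O(36) = 13746/47543 - 2236*(-1/√(36 + 36)) = 13746*(1/47543) - 2236*(-√2/12) = 13746/47543 - 2236*(-√2/12) = 13746/47543 - (-559)*√2/3 = 13746/47543 + 559*√2/3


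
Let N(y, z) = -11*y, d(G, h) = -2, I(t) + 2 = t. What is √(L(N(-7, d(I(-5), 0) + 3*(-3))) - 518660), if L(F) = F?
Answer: I*√518583 ≈ 720.13*I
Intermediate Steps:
I(t) = -2 + t
√(L(N(-7, d(I(-5), 0) + 3*(-3))) - 518660) = √(-11*(-7) - 518660) = √(77 - 518660) = √(-518583) = I*√518583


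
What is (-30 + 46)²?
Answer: 256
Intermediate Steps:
(-30 + 46)² = 16² = 256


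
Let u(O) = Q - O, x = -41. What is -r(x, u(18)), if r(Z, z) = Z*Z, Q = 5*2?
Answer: -1681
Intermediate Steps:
Q = 10
u(O) = 10 - O
r(Z, z) = Z**2
-r(x, u(18)) = -1*(-41)**2 = -1*1681 = -1681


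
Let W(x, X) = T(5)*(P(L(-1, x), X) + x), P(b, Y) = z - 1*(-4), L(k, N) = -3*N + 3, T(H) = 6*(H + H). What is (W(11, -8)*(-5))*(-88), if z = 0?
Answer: 396000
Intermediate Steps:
T(H) = 12*H (T(H) = 6*(2*H) = 12*H)
L(k, N) = 3 - 3*N
P(b, Y) = 4 (P(b, Y) = 0 - 1*(-4) = 0 + 4 = 4)
W(x, X) = 240 + 60*x (W(x, X) = (12*5)*(4 + x) = 60*(4 + x) = 240 + 60*x)
(W(11, -8)*(-5))*(-88) = ((240 + 60*11)*(-5))*(-88) = ((240 + 660)*(-5))*(-88) = (900*(-5))*(-88) = -4500*(-88) = 396000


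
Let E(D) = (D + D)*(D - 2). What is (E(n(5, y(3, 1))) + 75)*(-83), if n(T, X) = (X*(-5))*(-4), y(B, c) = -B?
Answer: -623745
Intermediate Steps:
n(T, X) = 20*X (n(T, X) = -5*X*(-4) = 20*X)
E(D) = 2*D*(-2 + D) (E(D) = (2*D)*(-2 + D) = 2*D*(-2 + D))
(E(n(5, y(3, 1))) + 75)*(-83) = (2*(20*(-1*3))*(-2 + 20*(-1*3)) + 75)*(-83) = (2*(20*(-3))*(-2 + 20*(-3)) + 75)*(-83) = (2*(-60)*(-2 - 60) + 75)*(-83) = (2*(-60)*(-62) + 75)*(-83) = (7440 + 75)*(-83) = 7515*(-83) = -623745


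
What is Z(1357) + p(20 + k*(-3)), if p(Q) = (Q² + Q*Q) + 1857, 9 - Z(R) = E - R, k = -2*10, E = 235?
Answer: 15788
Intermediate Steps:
k = -20
Z(R) = -226 + R (Z(R) = 9 - (235 - R) = 9 + (-235 + R) = -226 + R)
p(Q) = 1857 + 2*Q² (p(Q) = (Q² + Q²) + 1857 = 2*Q² + 1857 = 1857 + 2*Q²)
Z(1357) + p(20 + k*(-3)) = (-226 + 1357) + (1857 + 2*(20 - 20*(-3))²) = 1131 + (1857 + 2*(20 + 60)²) = 1131 + (1857 + 2*80²) = 1131 + (1857 + 2*6400) = 1131 + (1857 + 12800) = 1131 + 14657 = 15788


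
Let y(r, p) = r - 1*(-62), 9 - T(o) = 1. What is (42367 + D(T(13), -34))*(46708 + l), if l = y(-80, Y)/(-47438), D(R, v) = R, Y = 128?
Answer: 46945866709875/23719 ≈ 1.9793e+9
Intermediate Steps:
T(o) = 8 (T(o) = 9 - 1*1 = 9 - 1 = 8)
y(r, p) = 62 + r (y(r, p) = r + 62 = 62 + r)
l = 9/23719 (l = (62 - 80)/(-47438) = -18*(-1/47438) = 9/23719 ≈ 0.00037944)
(42367 + D(T(13), -34))*(46708 + l) = (42367 + 8)*(46708 + 9/23719) = 42375*(1107867061/23719) = 46945866709875/23719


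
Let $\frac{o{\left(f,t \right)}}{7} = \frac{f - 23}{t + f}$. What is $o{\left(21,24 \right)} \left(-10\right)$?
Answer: $\frac{28}{9} \approx 3.1111$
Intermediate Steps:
$o{\left(f,t \right)} = \frac{7 \left(-23 + f\right)}{f + t}$ ($o{\left(f,t \right)} = 7 \frac{f - 23}{t + f} = 7 \frac{-23 + f}{f + t} = \frac{7 \left(-23 + f\right)}{f + t}$)
$o{\left(21,24 \right)} \left(-10\right) = \frac{7 \left(-23 + 21\right)}{21 + 24} \left(-10\right) = 7 \cdot \frac{1}{45} \left(-2\right) \left(-10\right) = \left(- \frac{14}{45}\right) \left(-10\right) = \frac{28}{9}$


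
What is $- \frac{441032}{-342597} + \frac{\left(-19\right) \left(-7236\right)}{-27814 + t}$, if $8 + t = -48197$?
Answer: $- \frac{714462860}{1370730597} \approx -0.52123$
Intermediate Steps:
$t = -48205$ ($t = -8 - 48197 = -48205$)
$- \frac{441032}{-342597} + \frac{\left(-19\right) \left(-7236\right)}{-27814 + t} = - \frac{441032}{-342597} + \frac{\left(-19\right) \left(-7236\right)}{-27814 - 48205} = \left(-441032\right) \left(- \frac{1}{342597}\right) + \frac{137484}{-76019} = \frac{441032}{342597} + 137484 \left(- \frac{1}{76019}\right) = \frac{441032}{342597} - \frac{7236}{4001} = - \frac{714462860}{1370730597}$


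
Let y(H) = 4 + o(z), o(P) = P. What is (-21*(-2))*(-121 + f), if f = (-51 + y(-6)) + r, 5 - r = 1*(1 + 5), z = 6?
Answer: -6846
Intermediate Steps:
y(H) = 10 (y(H) = 4 + 6 = 10)
r = -1 (r = 5 - (1 + 5) = 5 - 6 = -1)
f = -42 (f = (-51 + 10) - 1 = -41 - 1 = -42)
(-21*(-2))*(-121 + f) = (-21*(-2))*(-121 - 42) = 42*(-163) = -6846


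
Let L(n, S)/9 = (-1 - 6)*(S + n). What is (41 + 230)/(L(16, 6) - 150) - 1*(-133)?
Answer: 204017/1536 ≈ 132.82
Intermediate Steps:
L(n, S) = -63*S - 63*n (L(n, S) = 9*((-1 - 6)*(S + n)) = 9*(-7*(S + n)) = 9*(-7*S - 7*n) = -63*S - 63*n)
(41 + 230)/(L(16, 6) - 150) - 1*(-133) = (41 + 230)/((-63*6 - 63*16) - 150) - 1*(-133) = 271/((-378 - 1008) - 150) + 133 = 271/(-1386 - 150) + 133 = 271/(-1536) + 133 = 271*(-1/1536) + 133 = -271/1536 + 133 = 204017/1536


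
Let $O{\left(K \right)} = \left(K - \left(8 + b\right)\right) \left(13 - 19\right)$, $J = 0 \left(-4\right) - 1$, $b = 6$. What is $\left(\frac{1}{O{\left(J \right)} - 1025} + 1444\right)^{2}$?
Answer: $\frac{1822875319321}{874225} \approx 2.0851 \cdot 10^{6}$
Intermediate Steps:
$J = -1$ ($J = 0 - 1 = -1$)
$O{\left(K \right)} = 84 - 6 K$ ($O{\left(K \right)} = \left(K - 14\right) \left(13 - 19\right) = \left(K - 14\right) \left(-6\right) = \left(-14 + K\right) \left(-6\right) = 84 - 6 K$)
$\left(\frac{1}{O{\left(J \right)} - 1025} + 1444\right)^{2} = \left(\frac{1}{\left(84 - -6\right) - 1025} + 1444\right)^{2} = \left(\frac{1}{\left(84 + 6\right) - 1025} + 1444\right)^{2} = \left(\frac{1}{90 - 1025} + 1444\right)^{2} = \left(\frac{1}{-935} + 1444\right)^{2} = \left(- \frac{1}{935} + 1444\right)^{2} = \left(\frac{1350139}{935}\right)^{2} = \frac{1822875319321}{874225}$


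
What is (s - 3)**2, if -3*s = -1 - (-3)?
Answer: 121/9 ≈ 13.444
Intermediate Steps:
s = -2/3 (s = -(-1 - (-3))/3 = -(-1 - 1*(-3))/3 = -(-1 + 3)/3 = -1/3*2 = -2/3 ≈ -0.66667)
(s - 3)**2 = (-2/3 - 3)**2 = (-11/3)**2 = 121/9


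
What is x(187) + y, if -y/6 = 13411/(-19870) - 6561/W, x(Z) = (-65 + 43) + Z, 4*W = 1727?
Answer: 4464915156/17157745 ≈ 260.23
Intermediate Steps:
W = 1727/4 (W = (¼)*1727 = 1727/4 ≈ 431.75)
x(Z) = -22 + Z
y = 1633887231/17157745 (y = -6*(13411/(-19870) - 6561/1727/4) = -6*(13411*(-1/19870) - 6561*4/1727) = -6*(-13411/19870 - 26244/1727) = -6*(-544629077/34315490) = 1633887231/17157745 ≈ 95.227)
x(187) + y = (-22 + 187) + 1633887231/17157745 = 165 + 1633887231/17157745 = 4464915156/17157745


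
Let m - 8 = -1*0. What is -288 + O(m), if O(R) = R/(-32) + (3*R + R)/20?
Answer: -5733/20 ≈ -286.65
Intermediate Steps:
m = 8 (m = 8 - 1*0 = 8 + 0 = 8)
O(R) = 27*R/160 (O(R) = R*(-1/32) + (4*R)*(1/20) = -R/32 + R/5 = 27*R/160)
-288 + O(m) = -288 + (27/160)*8 = -288 + 27/20 = -5733/20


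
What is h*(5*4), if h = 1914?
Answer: 38280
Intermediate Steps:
h*(5*4) = 1914*(5*4) = 1914*20 = 38280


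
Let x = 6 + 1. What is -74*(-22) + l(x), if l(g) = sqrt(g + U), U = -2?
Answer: 1628 + sqrt(5) ≈ 1630.2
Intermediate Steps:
x = 7
l(g) = sqrt(-2 + g) (l(g) = sqrt(g - 2) = sqrt(-2 + g))
-74*(-22) + l(x) = -74*(-22) + sqrt(-2 + 7) = 1628 + sqrt(5)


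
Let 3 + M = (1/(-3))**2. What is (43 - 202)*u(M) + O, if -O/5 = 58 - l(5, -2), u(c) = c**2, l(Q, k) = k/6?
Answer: -43703/27 ≈ -1618.6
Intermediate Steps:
l(Q, k) = k/6 (l(Q, k) = k*(1/6) = k/6)
M = -26/9 (M = -3 + (1/(-3))**2 = -3 + (-1/3)**2 = -3 + 1/9 = -26/9 ≈ -2.8889)
O = -875/3 (O = -5*(58 - (-2)/6) = -5*(58 - 1*(-1/3)) = -5*(58 + 1/3) = -5*175/3 = -875/3 ≈ -291.67)
(43 - 202)*u(M) + O = (43 - 202)*(-26/9)**2 - 875/3 = -159*676/81 - 875/3 = -35828/27 - 875/3 = -43703/27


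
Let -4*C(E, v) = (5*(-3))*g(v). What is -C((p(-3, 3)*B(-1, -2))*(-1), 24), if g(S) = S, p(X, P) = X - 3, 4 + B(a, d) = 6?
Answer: -90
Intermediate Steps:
B(a, d) = 2 (B(a, d) = -4 + 6 = 2)
p(X, P) = -3 + X
C(E, v) = 15*v/4 (C(E, v) = -5*(-3)*v/4 = -(-15)*v/4 = 15*v/4)
-C((p(-3, 3)*B(-1, -2))*(-1), 24) = -15*24/4 = -1*90 = -90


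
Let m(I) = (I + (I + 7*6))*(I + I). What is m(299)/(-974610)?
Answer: -2944/7497 ≈ -0.39269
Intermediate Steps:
m(I) = 2*I*(42 + 2*I) (m(I) = (I + (I + 42))*(2*I) = (I + (42 + I))*(2*I) = (42 + 2*I)*(2*I) = 2*I*(42 + 2*I))
m(299)/(-974610) = (4*299*(21 + 299))/(-974610) = (4*299*320)*(-1/974610) = 382720*(-1/974610) = -2944/7497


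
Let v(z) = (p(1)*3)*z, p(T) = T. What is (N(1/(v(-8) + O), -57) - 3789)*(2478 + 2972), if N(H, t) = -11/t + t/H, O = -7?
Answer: -628074350/57 ≈ -1.1019e+7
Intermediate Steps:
v(z) = 3*z (v(z) = (1*3)*z = 3*z)
(N(1/(v(-8) + O), -57) - 3789)*(2478 + 2972) = ((-11/(-57) - 57/(1/(3*(-8) - 7))) - 3789)*(2478 + 2972) = ((-11*(-1/57) - 57/(1/(-24 - 7))) - 3789)*5450 = ((11/57 - 57/(1/(-31))) - 3789)*5450 = ((11/57 - 57/(-1/31)) - 3789)*5450 = ((11/57 - 57*(-31)) - 3789)*5450 = ((11/57 + 1767) - 3789)*5450 = (100730/57 - 3789)*5450 = -115243/57*5450 = -628074350/57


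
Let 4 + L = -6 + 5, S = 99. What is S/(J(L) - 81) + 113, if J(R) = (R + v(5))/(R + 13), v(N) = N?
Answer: 1006/9 ≈ 111.78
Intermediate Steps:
L = -5 (L = -4 + (-6 + 5) = -4 - 1 = -5)
J(R) = (5 + R)/(13 + R) (J(R) = (R + 5)/(R + 13) = (5 + R)/(13 + R))
S/(J(L) - 81) + 113 = 99/((5 - 5)/(13 - 5) - 81) + 113 = 99/(0/8 - 81) + 113 = 99/((⅛)*0 - 81) + 113 = 99/(0 - 81) + 113 = 99/(-81) + 113 = -1/81*99 + 113 = -11/9 + 113 = 1006/9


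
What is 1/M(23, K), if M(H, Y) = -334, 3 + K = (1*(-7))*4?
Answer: -1/334 ≈ -0.0029940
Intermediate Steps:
K = -31 (K = -3 + (1*(-7))*4 = -3 - 7*4 = -3 - 28 = -31)
1/M(23, K) = 1/(-334) = -1/334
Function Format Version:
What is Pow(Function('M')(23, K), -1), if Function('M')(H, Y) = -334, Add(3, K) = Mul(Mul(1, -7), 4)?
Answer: Rational(-1, 334) ≈ -0.0029940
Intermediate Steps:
K = -31 (K = Add(-3, Mul(Mul(1, -7), 4)) = Add(-3, Mul(-7, 4)) = Add(-3, -28) = -31)
Pow(Function('M')(23, K), -1) = Pow(-334, -1) = Rational(-1, 334)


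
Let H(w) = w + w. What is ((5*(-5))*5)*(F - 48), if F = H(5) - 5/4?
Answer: 19625/4 ≈ 4906.3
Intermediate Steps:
H(w) = 2*w
F = 35/4 (F = 2*5 - 5/4 = 10 - 5*¼ = 10 - 5/4 = 35/4 ≈ 8.7500)
((5*(-5))*5)*(F - 48) = ((5*(-5))*5)*(35/4 - 48) = -25*5*(-157/4) = -125*(-157/4) = 19625/4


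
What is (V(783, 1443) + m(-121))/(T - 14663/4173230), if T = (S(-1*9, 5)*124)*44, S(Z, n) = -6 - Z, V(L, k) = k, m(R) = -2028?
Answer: -2441339550/68307413977 ≈ -0.035740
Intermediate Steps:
T = 16368 (T = ((-6 - (-1)*9)*124)*44 = ((-6 - 1*(-9))*124)*44 = ((-6 + 9)*124)*44 = (3*124)*44 = 372*44 = 16368)
(V(783, 1443) + m(-121))/(T - 14663/4173230) = (1443 - 2028)/(16368 - 14663/4173230) = -585/(16368 - 14663*1/4173230) = -585/(16368 - 14663/4173230) = -585/68307413977/4173230 = -585*4173230/68307413977 = -2441339550/68307413977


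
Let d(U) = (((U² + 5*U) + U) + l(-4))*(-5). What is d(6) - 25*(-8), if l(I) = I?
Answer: -140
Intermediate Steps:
d(U) = 20 - 30*U - 5*U² (d(U) = (((U² + 5*U) + U) - 4)*(-5) = ((U² + 6*U) - 4)*(-5) = (-4 + U² + 6*U)*(-5) = 20 - 30*U - 5*U²)
d(6) - 25*(-8) = (20 - 30*6 - 5*6²) - 25*(-8) = (20 - 180 - 5*36) + 200 = (20 - 180 - 180) + 200 = -340 + 200 = -140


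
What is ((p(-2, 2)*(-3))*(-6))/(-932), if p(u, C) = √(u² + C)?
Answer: -9*√6/466 ≈ -0.047308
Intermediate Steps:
p(u, C) = √(C + u²)
((p(-2, 2)*(-3))*(-6))/(-932) = ((√(2 + (-2)²)*(-3))*(-6))/(-932) = ((√(2 + 4)*(-3))*(-6))*(-1/932) = ((√6*(-3))*(-6))*(-1/932) = (-3*√6*(-6))*(-1/932) = (18*√6)*(-1/932) = -9*√6/466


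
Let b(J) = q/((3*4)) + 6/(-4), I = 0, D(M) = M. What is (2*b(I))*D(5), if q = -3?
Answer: -35/2 ≈ -17.500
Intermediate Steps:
b(J) = -7/4 (b(J) = -3/(3*4) + 6/(-4) = -3/12 + 6*(-¼) = -3*1/12 - 3/2 = -¼ - 3/2 = -7/4)
(2*b(I))*D(5) = (2*(-7/4))*5 = -7/2*5 = -35/2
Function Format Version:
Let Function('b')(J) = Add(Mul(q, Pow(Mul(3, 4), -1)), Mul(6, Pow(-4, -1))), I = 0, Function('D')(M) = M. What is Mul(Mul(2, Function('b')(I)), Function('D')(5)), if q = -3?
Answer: Rational(-35, 2) ≈ -17.500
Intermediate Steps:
Function('b')(J) = Rational(-7, 4) (Function('b')(J) = Add(Mul(-3, Pow(Mul(3, 4), -1)), Mul(6, Pow(-4, -1))) = Add(Mul(-3, Pow(12, -1)), Mul(6, Rational(-1, 4))) = Add(Mul(-3, Rational(1, 12)), Rational(-3, 2)) = Add(Rational(-1, 4), Rational(-3, 2)) = Rational(-7, 4))
Mul(Mul(2, Function('b')(I)), Function('D')(5)) = Mul(Mul(2, Rational(-7, 4)), 5) = Mul(Rational(-7, 2), 5) = Rational(-35, 2)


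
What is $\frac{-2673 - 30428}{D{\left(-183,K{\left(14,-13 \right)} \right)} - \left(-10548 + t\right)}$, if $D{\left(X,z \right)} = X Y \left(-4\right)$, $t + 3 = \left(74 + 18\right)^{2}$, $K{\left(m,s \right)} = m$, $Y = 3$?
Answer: $- \frac{33101}{4283} \approx -7.7285$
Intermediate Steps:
$t = 8461$ ($t = -3 + \left(74 + 18\right)^{2} = -3 + 92^{2} = -3 + 8464 = 8461$)
$D{\left(X,z \right)} = - 12 X$ ($D{\left(X,z \right)} = X 3 \left(-4\right) = 3 X \left(-4\right) = - 12 X$)
$\frac{-2673 - 30428}{D{\left(-183,K{\left(14,-13 \right)} \right)} - \left(-10548 + t\right)} = \frac{-2673 - 30428}{\left(-12\right) \left(-183\right) + \left(10548 - 8461\right)} = - \frac{33101}{2196 + \left(10548 - 8461\right)} = - \frac{33101}{2196 + 2087} = - \frac{33101}{4283}$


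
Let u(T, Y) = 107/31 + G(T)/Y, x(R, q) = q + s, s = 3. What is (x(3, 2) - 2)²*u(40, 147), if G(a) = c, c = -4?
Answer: 46815/1519 ≈ 30.820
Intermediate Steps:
G(a) = -4
x(R, q) = 3 + q (x(R, q) = q + 3 = 3 + q)
u(T, Y) = 107/31 - 4/Y
(x(3, 2) - 2)²*u(40, 147) = ((3 + 2) - 2)²*(107/31 - 4/147) = (5 - 2)²*(107/31 - 4*1/147) = 3²*(107/31 - 4/147) = 9*(15605/4557) = 46815/1519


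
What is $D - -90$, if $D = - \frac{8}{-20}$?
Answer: $\frac{452}{5} \approx 90.4$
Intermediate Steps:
$D = \frac{2}{5}$ ($D = \left(-8\right) \left(- \frac{1}{20}\right) = \frac{2}{5} \approx 0.4$)
$D - -90 = \frac{2}{5} - -90 = \frac{2}{5} + 90 = \frac{452}{5}$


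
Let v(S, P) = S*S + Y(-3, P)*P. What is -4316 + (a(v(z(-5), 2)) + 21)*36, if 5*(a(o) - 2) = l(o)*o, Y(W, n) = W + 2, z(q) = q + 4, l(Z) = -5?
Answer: -3452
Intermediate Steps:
z(q) = 4 + q
Y(W, n) = 2 + W
v(S, P) = S**2 - P (v(S, P) = S*S + (2 - 3)*P = S**2 - P)
a(o) = 2 - o (a(o) = 2 + (-5*o)/5 = 2 - o)
-4316 + (a(v(z(-5), 2)) + 21)*36 = -4316 + ((2 - ((4 - 5)**2 - 1*2)) + 21)*36 = -4316 + ((2 - ((-1)**2 - 2)) + 21)*36 = -4316 + ((2 - (1 - 2)) + 21)*36 = -4316 + ((2 - 1*(-1)) + 21)*36 = -4316 + ((2 + 1) + 21)*36 = -4316 + (3 + 21)*36 = -4316 + 24*36 = -4316 + 864 = -3452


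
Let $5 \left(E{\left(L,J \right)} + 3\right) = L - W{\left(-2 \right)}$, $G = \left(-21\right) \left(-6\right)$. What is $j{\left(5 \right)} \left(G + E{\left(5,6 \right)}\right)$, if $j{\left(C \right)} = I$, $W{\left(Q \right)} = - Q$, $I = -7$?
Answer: $- \frac{4326}{5} \approx -865.2$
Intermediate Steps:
$G = 126$
$j{\left(C \right)} = -7$
$E{\left(L,J \right)} = - \frac{17}{5} + \frac{L}{5}$ ($E{\left(L,J \right)} = -3 + \frac{L - \left(-1\right) \left(-2\right)}{5} = -3 + \frac{L - 2}{5} = -3 + \frac{-2 + L}{5} = -3 + \left(- \frac{2}{5} + \frac{L}{5}\right) = - \frac{17}{5} + \frac{L}{5}$)
$j{\left(5 \right)} \left(G + E{\left(5,6 \right)}\right) = - 7 \left(126 + \left(- \frac{17}{5} + \frac{1}{5} \cdot 5\right)\right) = - 7 \left(126 + \left(- \frac{17}{5} + 1\right)\right) = - 7 \left(126 - \frac{12}{5}\right) = \left(-7\right) \frac{618}{5} = - \frac{4326}{5}$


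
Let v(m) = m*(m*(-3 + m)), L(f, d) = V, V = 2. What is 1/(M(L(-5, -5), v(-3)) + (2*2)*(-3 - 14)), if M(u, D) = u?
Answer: -1/66 ≈ -0.015152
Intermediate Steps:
L(f, d) = 2
v(m) = m²*(-3 + m)
1/(M(L(-5, -5), v(-3)) + (2*2)*(-3 - 14)) = 1/(2 + (2*2)*(-3 - 14)) = 1/(2 + 4*(-17)) = 1/(2 - 68) = 1/(-66) = -1/66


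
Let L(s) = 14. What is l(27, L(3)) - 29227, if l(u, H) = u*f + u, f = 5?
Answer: -29065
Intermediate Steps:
l(u, H) = 6*u (l(u, H) = u*5 + u = 5*u + u = 6*u)
l(27, L(3)) - 29227 = 6*27 - 29227 = 162 - 29227 = -29065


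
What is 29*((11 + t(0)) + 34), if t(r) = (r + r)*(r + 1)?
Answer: 1305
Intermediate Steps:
t(r) = 2*r*(1 + r) (t(r) = (2*r)*(1 + r) = 2*r*(1 + r))
29*((11 + t(0)) + 34) = 29*((11 + 2*0*(1 + 0)) + 34) = 29*((11 + 2*0*1) + 34) = 29*((11 + 0) + 34) = 29*(11 + 34) = 29*45 = 1305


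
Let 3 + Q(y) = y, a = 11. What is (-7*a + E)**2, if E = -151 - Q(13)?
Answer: 56644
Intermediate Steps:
Q(y) = -3 + y
E = -161 (E = -151 - (-3 + 13) = -151 - 1*10 = -151 - 10 = -161)
(-7*a + E)**2 = (-7*11 - 161)**2 = (-77 - 161)**2 = (-238)**2 = 56644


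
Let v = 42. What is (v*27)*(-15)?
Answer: -17010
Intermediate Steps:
(v*27)*(-15) = (42*27)*(-15) = 1134*(-15) = -17010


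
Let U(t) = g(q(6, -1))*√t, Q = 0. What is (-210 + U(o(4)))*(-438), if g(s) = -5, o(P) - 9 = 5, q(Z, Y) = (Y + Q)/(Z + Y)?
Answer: 91980 + 2190*√14 ≈ 1.0017e+5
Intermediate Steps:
q(Z, Y) = Y/(Y + Z) (q(Z, Y) = (Y + 0)/(Z + Y) = Y/(Y + Z))
o(P) = 14 (o(P) = 9 + 5 = 14)
U(t) = -5*√t
(-210 + U(o(4)))*(-438) = (-210 - 5*√14)*(-438) = 91980 + 2190*√14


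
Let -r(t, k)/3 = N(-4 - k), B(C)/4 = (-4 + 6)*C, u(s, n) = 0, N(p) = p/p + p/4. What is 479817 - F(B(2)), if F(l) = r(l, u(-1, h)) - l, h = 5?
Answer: 479833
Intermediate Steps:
N(p) = 1 + p/4 (N(p) = 1 + p*(1/4) = 1 + p/4)
B(C) = 8*C (B(C) = 4*((-4 + 6)*C) = 4*(2*C) = 8*C)
r(t, k) = 3*k/4 (r(t, k) = -3*(1 + (-4 - k)/4) = -3*(1 + (-1 - k/4)) = -(-3)*k/4 = 3*k/4)
F(l) = -l (F(l) = (3/4)*0 - l = 0 - l = -l)
479817 - F(B(2)) = 479817 - (-1)*8*2 = 479817 - (-1)*16 = 479817 - 1*(-16) = 479817 + 16 = 479833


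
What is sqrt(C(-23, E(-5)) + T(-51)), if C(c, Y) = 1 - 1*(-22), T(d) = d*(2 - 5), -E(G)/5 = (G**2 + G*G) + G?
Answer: 4*sqrt(11) ≈ 13.266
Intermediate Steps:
E(G) = -10*G**2 - 5*G (E(G) = -5*((G**2 + G*G) + G) = -5*((G**2 + G**2) + G) = -5*(2*G**2 + G) = -5*(G + 2*G**2) = -10*G**2 - 5*G)
T(d) = -3*d (T(d) = d*(-3) = -3*d)
C(c, Y) = 23 (C(c, Y) = 1 + 22 = 23)
sqrt(C(-23, E(-5)) + T(-51)) = sqrt(23 - 3*(-51)) = sqrt(23 + 153) = sqrt(176) = 4*sqrt(11)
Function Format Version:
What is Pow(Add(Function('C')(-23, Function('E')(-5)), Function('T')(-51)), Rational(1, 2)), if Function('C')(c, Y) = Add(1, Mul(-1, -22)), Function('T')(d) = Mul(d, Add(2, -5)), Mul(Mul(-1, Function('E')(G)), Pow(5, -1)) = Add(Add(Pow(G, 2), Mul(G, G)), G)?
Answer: Mul(4, Pow(11, Rational(1, 2))) ≈ 13.266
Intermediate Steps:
Function('E')(G) = Add(Mul(-10, Pow(G, 2)), Mul(-5, G)) (Function('E')(G) = Mul(-5, Add(Add(Pow(G, 2), Mul(G, G)), G)) = Mul(-5, Add(Add(Pow(G, 2), Pow(G, 2)), G)) = Mul(-5, Add(Mul(2, Pow(G, 2)), G)) = Mul(-5, Add(G, Mul(2, Pow(G, 2)))) = Add(Mul(-10, Pow(G, 2)), Mul(-5, G)))
Function('T')(d) = Mul(-3, d) (Function('T')(d) = Mul(d, -3) = Mul(-3, d))
Function('C')(c, Y) = 23 (Function('C')(c, Y) = Add(1, 22) = 23)
Pow(Add(Function('C')(-23, Function('E')(-5)), Function('T')(-51)), Rational(1, 2)) = Pow(Add(23, Mul(-3, -51)), Rational(1, 2)) = Pow(Add(23, 153), Rational(1, 2)) = Pow(176, Rational(1, 2)) = Mul(4, Pow(11, Rational(1, 2)))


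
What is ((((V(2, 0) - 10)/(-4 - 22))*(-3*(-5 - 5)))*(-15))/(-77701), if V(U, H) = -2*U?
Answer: 3150/1010113 ≈ 0.0031185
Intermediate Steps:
((((V(2, 0) - 10)/(-4 - 22))*(-3*(-5 - 5)))*(-15))/(-77701) = ((((-2*2 - 10)/(-4 - 22))*(-3*(-5 - 5)))*(-15))/(-77701) = ((((-4 - 10)/(-26))*(-3*(-10)))*(-15))*(-1/77701) = ((-14*(-1/26)*30)*(-15))*(-1/77701) = (((7/13)*30)*(-15))*(-1/77701) = ((210/13)*(-15))*(-1/77701) = -3150/13*(-1/77701) = 3150/1010113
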